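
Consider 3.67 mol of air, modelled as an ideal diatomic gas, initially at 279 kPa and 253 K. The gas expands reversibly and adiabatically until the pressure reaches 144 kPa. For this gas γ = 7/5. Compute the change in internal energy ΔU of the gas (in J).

V₁ = nRT₁/P₁ = 3.67×8.314×253/279 = 27.7 L.
Adiabatic: T₂/T₁ = (P₂/P₁)^((γ−1)/γ) ⇒ T₂ = 253×(0.516)^0.286 = 209 K; V₂ = 44.4 L.
For an ideal gas ΔU = nCvΔT with Cv = (5/2)R = 20.8 J/(mol·K).
ΔU = 3.67×20.8×(209−253) = -3320 J.

-3320 J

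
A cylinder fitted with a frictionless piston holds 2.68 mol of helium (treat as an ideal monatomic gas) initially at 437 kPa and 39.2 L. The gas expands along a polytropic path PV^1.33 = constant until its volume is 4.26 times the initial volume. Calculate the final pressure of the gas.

63.6 kPa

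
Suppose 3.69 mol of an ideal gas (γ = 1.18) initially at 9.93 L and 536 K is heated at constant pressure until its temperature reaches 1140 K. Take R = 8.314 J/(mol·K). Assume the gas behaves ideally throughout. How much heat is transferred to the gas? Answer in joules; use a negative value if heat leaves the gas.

P₁ = nRT₁/V₁ = 3.69×8.314×536/9.93 = 1660 kPa.
Isobaric: P stays 1660 kPa; V/T = const ⇒ T₂ = 1140 K, V₂ = 21.1 L.
W = PΔV = 1660×(21.1−9.93) kPa·L = 18500 J.
ΔU = nCvΔT = 3.69×46.2×(1140−536) = 103000 J.
Q = ΔU + W = nCpΔT = 121000 J.

121000 J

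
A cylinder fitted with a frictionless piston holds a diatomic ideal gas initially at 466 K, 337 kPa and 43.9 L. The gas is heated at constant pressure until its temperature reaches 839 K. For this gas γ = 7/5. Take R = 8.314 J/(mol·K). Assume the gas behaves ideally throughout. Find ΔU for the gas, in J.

29600 J

n = P₁V₁/(RT₁) = 337×43.9/(8.314×466) = 3.82 mol.
Isobaric: P stays 337 kPa; V/T = const ⇒ T₂ = 839 K, V₂ = 79.0 L.
For an ideal gas ΔU = nCvΔT with Cv = (5/2)R = 20.8 J/(mol·K).
ΔU = 3.82×20.8×(839−466) = 29600 J.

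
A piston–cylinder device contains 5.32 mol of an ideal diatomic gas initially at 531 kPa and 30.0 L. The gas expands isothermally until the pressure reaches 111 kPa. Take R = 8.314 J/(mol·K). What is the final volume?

144 L

T₁ = P₁V₁/(nR) = 531×30.0/(5.32×8.314) = 360 K.
Isothermal: T stays 360 K; PV = const ⇒ V₂ = 144 L, P₂ = 111 kPa.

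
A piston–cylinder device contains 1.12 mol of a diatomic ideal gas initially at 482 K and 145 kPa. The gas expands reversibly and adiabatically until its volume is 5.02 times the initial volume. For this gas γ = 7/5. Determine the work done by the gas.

V₁ = nRT₁/P₁ = 1.12×8.314×482/145 = 31.0 L.
Adiabatic: TV^(γ−1) = const ⇒ T₂ = 482×(0.199)^0.400 = 253 K; PV^γ = const ⇒ P₂ = 15.1 kPa.
ΔU = nCvΔT = 1.12×20.8×(253−482) = -5340 J.
Q = 0 for an adiabatic process, so W = −ΔU = 5340 J.

5340 J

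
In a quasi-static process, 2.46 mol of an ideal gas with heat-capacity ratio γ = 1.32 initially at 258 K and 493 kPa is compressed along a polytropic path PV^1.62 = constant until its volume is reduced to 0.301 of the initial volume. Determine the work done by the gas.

-9410 J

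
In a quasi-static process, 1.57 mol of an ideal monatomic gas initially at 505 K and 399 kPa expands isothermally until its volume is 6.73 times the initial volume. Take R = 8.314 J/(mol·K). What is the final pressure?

V₁ = nRT₁/P₁ = 1.57×8.314×505/399 = 16.5 L.
Isothermal: T stays 505 K; PV = const ⇒ V₂ = 111 L, P₂ = 59.3 kPa.

59.3 kPa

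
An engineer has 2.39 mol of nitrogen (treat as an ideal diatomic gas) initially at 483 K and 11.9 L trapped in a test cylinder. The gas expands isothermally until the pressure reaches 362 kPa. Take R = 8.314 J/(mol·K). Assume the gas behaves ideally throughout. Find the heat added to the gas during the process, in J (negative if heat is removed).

7690 J

P₁ = nRT₁/V₁ = 2.39×8.314×483/11.9 = 807 kPa.
Isothermal: T stays 483 K; PV = const ⇒ V₂ = 26.5 L, P₂ = 362 kPa.
ΔU = 0 (ideal gas, T constant).
W = nRT ln(V₂/V₁) = 2.39×8.314×483×ln(2.23) = 7690 J.
Q = ΔU + W = 7690 J.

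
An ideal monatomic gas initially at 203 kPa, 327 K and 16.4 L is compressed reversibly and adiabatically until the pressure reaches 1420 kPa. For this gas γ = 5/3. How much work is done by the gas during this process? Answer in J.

n = P₁V₁/(RT₁) = 203×16.4/(8.314×327) = 1.22 mol.
Adiabatic: T₂/T₁ = (P₂/P₁)^((γ−1)/γ) ⇒ T₂ = 327×(7.00)^0.400 = 712 K; V₂ = 5.10 L.
ΔU = nCvΔT = 1.22×12.5×(712−327) = 5880 J.
Q = 0 for an adiabatic process, so W = −ΔU = -5880 J.

-5880 J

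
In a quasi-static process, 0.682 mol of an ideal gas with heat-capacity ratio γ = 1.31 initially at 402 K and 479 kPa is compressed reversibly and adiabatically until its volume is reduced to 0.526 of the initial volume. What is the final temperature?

V₁ = nRT₁/P₁ = 0.682×8.314×402/479 = 4.76 L.
Adiabatic: TV^(γ−1) = const ⇒ T₂ = 402×(1.90)^0.310 = 491 K; PV^γ = const ⇒ P₂ = 1110 kPa.

491 K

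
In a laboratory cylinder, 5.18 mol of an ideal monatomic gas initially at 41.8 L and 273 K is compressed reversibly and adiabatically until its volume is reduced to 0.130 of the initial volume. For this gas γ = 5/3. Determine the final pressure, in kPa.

8430 kPa

P₁ = nRT₁/V₁ = 5.18×8.314×273/41.8 = 281 kPa.
Adiabatic: TV^(γ−1) = const ⇒ T₂ = 273×(7.69)^0.667 = 1060 K; PV^γ = const ⇒ P₂ = 8430 kPa.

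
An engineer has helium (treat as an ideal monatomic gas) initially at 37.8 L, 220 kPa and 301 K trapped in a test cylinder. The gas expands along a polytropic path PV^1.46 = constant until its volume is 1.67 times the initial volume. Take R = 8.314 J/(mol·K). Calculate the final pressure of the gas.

Polytropic n=1.46: T₂ = T₁(V₁/V₂)^(n−1) = 301×(0.599)^0.46 = 238 K; P₂ = P₁(V₁/V₂)^n = 104 kPa.

104 kPa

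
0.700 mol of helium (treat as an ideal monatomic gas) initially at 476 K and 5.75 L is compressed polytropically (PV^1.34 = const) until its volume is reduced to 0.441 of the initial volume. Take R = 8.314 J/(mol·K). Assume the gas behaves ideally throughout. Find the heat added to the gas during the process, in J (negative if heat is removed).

-1280 J

P₁ = nRT₁/V₁ = 0.700×8.314×476/5.75 = 482 kPa.
Polytropic n=1.34: T₂ = T₁(V₁/V₂)^(n−1) = 476×(2.27)^0.34 = 629 K; P₂ = P₁(V₁/V₂)^n = 1440 kPa.
W = (P₁V₁−P₂V₂)/(n−1) = (482×5.75−1440×2.54)/0.34 = -2620 J.
ΔU = nCvΔT = 0.700×12.5×(629−476) = 1330 J.
Q = ΔU + W = -1280 J.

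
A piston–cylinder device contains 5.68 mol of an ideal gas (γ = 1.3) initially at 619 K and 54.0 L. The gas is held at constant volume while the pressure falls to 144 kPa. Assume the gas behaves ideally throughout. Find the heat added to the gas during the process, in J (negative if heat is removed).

P₁ = nRT₁/V₁ = 5.68×8.314×619/54.0 = 541 kPa.
Isochoric: V stays 54.0 L; P/T = const ⇒ T₂ = 165 K, P₂ = 144 kPa.
W = 0 (no volume change).
ΔU = nCvΔT = 5.68×27.7×(165−619) = -71500 J.
Q = ΔU = -71500 J.

-71500 J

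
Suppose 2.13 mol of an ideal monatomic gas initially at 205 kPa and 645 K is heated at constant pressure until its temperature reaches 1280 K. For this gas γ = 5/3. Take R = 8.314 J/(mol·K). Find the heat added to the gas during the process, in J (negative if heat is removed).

28100 J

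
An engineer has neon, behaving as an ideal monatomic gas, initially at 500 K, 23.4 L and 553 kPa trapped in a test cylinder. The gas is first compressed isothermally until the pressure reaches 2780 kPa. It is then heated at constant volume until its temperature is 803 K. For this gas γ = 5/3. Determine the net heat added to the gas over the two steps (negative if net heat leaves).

-9130 J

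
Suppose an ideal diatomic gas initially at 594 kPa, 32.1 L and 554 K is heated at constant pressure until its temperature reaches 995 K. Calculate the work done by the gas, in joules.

n = P₁V₁/(RT₁) = 594×32.1/(8.314×554) = 4.14 mol.
Isobaric: P stays 594 kPa; V/T = const ⇒ T₂ = 995 K, V₂ = 57.7 L.
W = PΔV = 594×(57.7−32.1) kPa·L = 15200 J.

15200 J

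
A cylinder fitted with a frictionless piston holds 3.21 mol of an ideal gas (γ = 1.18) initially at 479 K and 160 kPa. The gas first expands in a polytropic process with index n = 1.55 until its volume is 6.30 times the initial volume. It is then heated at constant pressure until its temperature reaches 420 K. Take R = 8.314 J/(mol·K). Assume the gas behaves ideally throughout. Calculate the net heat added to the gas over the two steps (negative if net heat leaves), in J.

12600 J

V₁ = nRT₁/P₁ = 3.21×8.314×479/160 = 79.9 L.
Step 1 — Polytropic n=1.55: T₂ = T₁(V₁/V₂)^(n−1) = 479×(0.159)^0.55 = 174 K; P₂ = P₁(V₁/V₂)^n = 9.23 kPa.
W = (P₁V₁−P₂V₂)/(n−1) = (160×79.9−9.23×503)/0.55 = 14800 J.
ΔU = nCvΔT = 3.21×46.2×(174−479) = -45200 J.
Q = ΔU + W = -30400 J.
State after step 1: P = 9.23 kPa, V = 503 L, T = 174 K.
Step 2 — Isobaric: P stays 9.23 kPa; V/T = const ⇒ T₂ = 420 K, V₂ = 1210 L.
W = PΔV = 9.23×(1210−503) kPa·L = 6560 J.
ΔU = nCvΔT = 3.21×46.2×(420−174) = 36500 J.
Q = ΔU + W = nCpΔT = 43000 J.
Net over both steps: W = 21400 J, Q = 12600 J, ΔU = -8750 J.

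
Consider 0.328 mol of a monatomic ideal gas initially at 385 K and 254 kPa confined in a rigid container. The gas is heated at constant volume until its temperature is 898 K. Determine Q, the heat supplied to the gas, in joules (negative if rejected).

2100 J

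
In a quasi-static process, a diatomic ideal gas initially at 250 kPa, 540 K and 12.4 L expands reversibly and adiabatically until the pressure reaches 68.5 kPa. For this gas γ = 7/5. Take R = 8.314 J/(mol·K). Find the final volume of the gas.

31.3 L

Adiabatic: T₂/T₁ = (P₂/P₁)^((γ−1)/γ) ⇒ T₂ = 540×(0.274)^0.286 = 373 K; V₂ = 31.3 L.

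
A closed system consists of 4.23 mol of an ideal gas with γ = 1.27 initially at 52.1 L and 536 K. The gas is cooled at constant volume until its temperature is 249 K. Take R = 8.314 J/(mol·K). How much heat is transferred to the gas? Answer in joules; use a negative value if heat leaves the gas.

P₁ = nRT₁/V₁ = 4.23×8.314×536/52.1 = 362 kPa.
Isochoric: V stays 52.1 L; P/T = const ⇒ T₂ = 249 K, P₂ = 168 kPa.
W = 0 (no volume change).
ΔU = nCvΔT = 4.23×30.8×(249−536) = -37400 J.
Q = ΔU = -37400 J.

-37400 J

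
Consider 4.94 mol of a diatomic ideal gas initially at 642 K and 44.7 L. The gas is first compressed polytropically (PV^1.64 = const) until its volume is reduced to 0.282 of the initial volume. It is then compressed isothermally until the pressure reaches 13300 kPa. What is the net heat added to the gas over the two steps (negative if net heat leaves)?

P₁ = nRT₁/V₁ = 4.94×8.314×642/44.7 = 590 kPa.
Step 1 — Polytropic n=1.64: T₂ = T₁(V₁/V₂)^(n−1) = 642×(3.55)^0.64 = 1440 K; P₂ = P₁(V₁/V₂)^n = 4700 kPa.
W = (P₁V₁−P₂V₂)/(n−1) = (590×44.7−4700×12.6)/0.64 = -51400 J.
ΔU = nCvΔT = 4.94×20.8×(1440−642) = 82300 J.
Q = ΔU + W = 30900 J.
State after step 1: P = 4700 kPa, V = 12.6 L, T = 1440 K.
Step 2 — Isothermal: T stays 1440 K; PV = const ⇒ V₂ = 4.46 L, P₂ = 13300 kPa.
ΔU = 0 (ideal gas, T constant).
W = nRT ln(V₂/V₁) = 4.94×8.314×1440×ln(0.354) = -61600 J.
Q = ΔU + W = -61600 J.
Net over both steps: W = -113000 J, Q = -30800 J, ΔU = 82300 J.

-30800 J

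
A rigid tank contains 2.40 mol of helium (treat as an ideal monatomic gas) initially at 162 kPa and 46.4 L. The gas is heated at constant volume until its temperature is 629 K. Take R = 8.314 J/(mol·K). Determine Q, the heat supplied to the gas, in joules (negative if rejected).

T₁ = P₁V₁/(nR) = 162×46.4/(2.40×8.314) = 377 K.
Isochoric: V stays 46.4 L; P/T = const ⇒ T₂ = 629 K, P₂ = 270 kPa.
W = 0 (no volume change).
ΔU = nCvΔT = 2.40×12.5×(629−377) = 7550 J.
Q = ΔU = 7550 J.

7550 J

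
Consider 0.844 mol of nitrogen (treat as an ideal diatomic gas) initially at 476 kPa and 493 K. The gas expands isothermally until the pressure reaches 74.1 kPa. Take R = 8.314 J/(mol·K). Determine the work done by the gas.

6430 J

V₁ = nRT₁/P₁ = 0.844×8.314×493/476 = 7.27 L.
Isothermal: T stays 493 K; PV = const ⇒ V₂ = 46.7 L, P₂ = 74.1 kPa.
W = nRT ln(V₂/V₁) = 0.844×8.314×493×ln(6.42) = 6430 J.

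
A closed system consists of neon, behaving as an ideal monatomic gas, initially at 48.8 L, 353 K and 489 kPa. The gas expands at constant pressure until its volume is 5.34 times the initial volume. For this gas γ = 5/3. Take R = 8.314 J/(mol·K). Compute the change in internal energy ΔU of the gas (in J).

n = P₁V₁/(RT₁) = 489×48.8/(8.314×353) = 8.13 mol.
Isobaric: P stays 489 kPa; V/T = const ⇒ T₂ = 1890 K, V₂ = 261 L.
For an ideal gas ΔU = nCvΔT with Cv = (3/2)R = 12.5 J/(mol·K).
ΔU = 8.13×12.5×(1890−353) = 155000 J.

155000 J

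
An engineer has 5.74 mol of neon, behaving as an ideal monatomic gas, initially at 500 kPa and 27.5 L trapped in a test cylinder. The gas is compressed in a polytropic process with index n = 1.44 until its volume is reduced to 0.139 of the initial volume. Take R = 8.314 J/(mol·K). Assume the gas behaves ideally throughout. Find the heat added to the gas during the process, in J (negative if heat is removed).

T₁ = P₁V₁/(nR) = 500×27.5/(5.74×8.314) = 288 K.
Polytropic n=1.44: T₂ = T₁(V₁/V₂)^(n−1) = 288×(7.19)^0.44 = 687 K; P₂ = P₁(V₁/V₂)^n = 8570 kPa.
W = (P₁V₁−P₂V₂)/(n−1) = (500×27.5−8570×3.82)/0.44 = -43200 J.
ΔU = nCvΔT = 5.74×12.5×(687−288) = 28500 J.
Q = ΔU + W = -14700 J.

-14700 J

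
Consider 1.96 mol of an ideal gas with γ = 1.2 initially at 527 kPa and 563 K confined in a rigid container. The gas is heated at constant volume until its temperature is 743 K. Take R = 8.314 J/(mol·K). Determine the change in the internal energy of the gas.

14700 J

V₁ = nRT₁/P₁ = 1.96×8.314×563/527 = 17.4 L.
Isochoric: V stays 17.4 L; P/T = const ⇒ T₂ = 743 K, P₂ = 695 kPa.
For an ideal gas ΔU = nCvΔT with Cv = R/(γ−1) = 41.6 J/(mol·K).
ΔU = 1.96×41.6×(743−563) = 14700 J.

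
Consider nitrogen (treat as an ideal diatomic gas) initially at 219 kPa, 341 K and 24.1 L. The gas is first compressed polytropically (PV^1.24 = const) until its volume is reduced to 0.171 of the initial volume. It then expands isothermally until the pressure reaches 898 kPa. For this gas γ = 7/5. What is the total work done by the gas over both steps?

n = P₁V₁/(RT₁) = 219×24.1/(8.314×341) = 1.86 mol.
Step 1 — Polytropic n=1.24: T₂ = T₁(V₁/V₂)^(n−1) = 341×(5.85)^0.24 = 521 K; P₂ = P₁(V₁/V₂)^n = 1960 kPa.
W = (P₁V₁−P₂V₂)/(n−1) = (219×24.1−1960×4.12)/0.24 = -11600 J.
ΔU = nCvΔT = 1.86×20.8×(521−341) = 6960 J.
Q = ΔU + W = -4640 J.
State after step 1: P = 1960 kPa, V = 4.12 L, T = 521 K.
Step 2 — Isothermal: T stays 521 K; PV = const ⇒ V₂ = 8.98 L, P₂ = 898 kPa.
ΔU = 0 (ideal gas, T constant).
W = nRT ln(V₂/V₁) = 1.86×8.314×521×ln(2.18) = 6280 J.
Q = ΔU + W = 6280 J.
Net over both steps: W = -5330 J, Q = 1640 J, ΔU = 6960 J.

-5330 J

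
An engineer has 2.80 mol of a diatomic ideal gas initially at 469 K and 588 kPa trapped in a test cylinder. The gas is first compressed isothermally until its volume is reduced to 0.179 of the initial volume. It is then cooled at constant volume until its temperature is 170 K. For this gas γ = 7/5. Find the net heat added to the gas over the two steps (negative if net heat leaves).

V₁ = nRT₁/P₁ = 2.80×8.314×469/588 = 18.6 L.
Step 1 — Isothermal: T stays 469 K; PV = const ⇒ V₂ = 3.32 L, P₂ = 3280 kPa.
ΔU = 0 (ideal gas, T constant).
W = nRT ln(V₂/V₁) = 2.80×8.314×469×ln(0.179) = -18800 J.
Q = ΔU + W = -18800 J.
State after step 1: P = 3280 kPa, V = 3.32 L, T = 469 K.
Step 2 — Isochoric: V stays 3.32 L; P/T = const ⇒ T₂ = 170 K, P₂ = 1190 kPa.
W = 0 (no volume change).
ΔU = nCvΔT = 2.80×20.8×(170−469) = -17400 J.
Q = ΔU = -17400 J.
Net over both steps: W = -18800 J, Q = -36200 J, ΔU = -17400 J.

-36200 J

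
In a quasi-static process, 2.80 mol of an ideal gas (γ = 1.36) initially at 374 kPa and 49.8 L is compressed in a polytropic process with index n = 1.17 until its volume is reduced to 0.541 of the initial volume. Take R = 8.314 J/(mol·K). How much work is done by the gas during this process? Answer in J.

-12100 J

T₁ = P₁V₁/(nR) = 374×49.8/(2.80×8.314) = 800 K.
Polytropic n=1.17: T₂ = T₁(V₁/V₂)^(n−1) = 800×(1.85)^0.17 = 888 K; P₂ = P₁(V₁/V₂)^n = 767 kPa.
W = (P₁V₁−P₂V₂)/(n−1) = (374×49.8−767×26.9)/0.17 = -12100 J.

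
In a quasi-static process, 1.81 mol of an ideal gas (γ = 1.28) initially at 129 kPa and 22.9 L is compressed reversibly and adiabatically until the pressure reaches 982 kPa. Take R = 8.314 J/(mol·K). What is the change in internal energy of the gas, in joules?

5900 J

T₁ = P₁V₁/(nR) = 129×22.9/(1.81×8.314) = 196 K.
Adiabatic: T₂/T₁ = (P₂/P₁)^((γ−1)/γ) ⇒ T₂ = 196×(7.61)^0.219 = 306 K; V₂ = 4.69 L.
For an ideal gas ΔU = nCvΔT with Cv = R/(γ−1) = 29.7 J/(mol·K).
ΔU = 1.81×29.7×(306−196) = 5900 J.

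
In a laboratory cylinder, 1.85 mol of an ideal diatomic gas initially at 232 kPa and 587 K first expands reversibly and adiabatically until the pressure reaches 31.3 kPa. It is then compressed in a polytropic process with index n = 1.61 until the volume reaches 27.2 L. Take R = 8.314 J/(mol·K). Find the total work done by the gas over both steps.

V₁ = nRT₁/P₁ = 1.85×8.314×587/232 = 38.9 L.
Step 1 — Adiabatic: T₂/T₁ = (P₂/P₁)^((γ−1)/γ) ⇒ T₂ = 587×(0.135)^0.286 = 331 K; V₂ = 163 L.
ΔU = nCvΔT = 1.85×20.8×(331−587) = -9840 J.
Q = 0 for an adiabatic process, so W = −ΔU = 9840 J.
State after step 1: P = 31.3 kPa, V = 163 L, T = 331 K.
Step 2 — Polytropic n=1.61: T₂ = T₁(V₁/V₂)^(n−1) = 331×(5.98)^0.61 = 986 K; P₂ = P₁(V₁/V₂)^n = 558 kPa.
W = (P₁V₁−P₂V₂)/(n−1) = (31.3×163−558×27.2)/0.61 = -16500 J.
ΔU = nCvΔT = 1.85×20.8×(986−331) = 25200 J.
Q = ΔU + W = 8670 J.
Net over both steps: W = -6680 J, Q = 8670 J, ΔU = 15400 J.

-6680 J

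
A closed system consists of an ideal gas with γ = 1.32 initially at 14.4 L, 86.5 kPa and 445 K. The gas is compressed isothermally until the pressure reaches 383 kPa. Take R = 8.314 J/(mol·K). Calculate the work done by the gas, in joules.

n = P₁V₁/(RT₁) = 86.5×14.4/(8.314×445) = 0.337 mol.
Isothermal: T stays 445 K; PV = const ⇒ V₂ = 3.25 L, P₂ = 383 kPa.
W = nRT ln(V₂/V₁) = 0.337×8.314×445×ln(0.226) = -1850 J.

-1850 J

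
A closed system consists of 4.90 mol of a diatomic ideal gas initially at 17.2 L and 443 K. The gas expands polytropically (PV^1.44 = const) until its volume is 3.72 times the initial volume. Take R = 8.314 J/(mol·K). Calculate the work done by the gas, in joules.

P₁ = nRT₁/V₁ = 4.90×8.314×443/17.2 = 1050 kPa.
Polytropic n=1.44: T₂ = T₁(V₁/V₂)^(n−1) = 443×(0.269)^0.44 = 249 K; P₂ = P₁(V₁/V₂)^n = 158 kPa.
W = (P₁V₁−P₂V₂)/(n−1) = (1050×17.2−158×64.0)/0.44 = 18000 J.

18000 J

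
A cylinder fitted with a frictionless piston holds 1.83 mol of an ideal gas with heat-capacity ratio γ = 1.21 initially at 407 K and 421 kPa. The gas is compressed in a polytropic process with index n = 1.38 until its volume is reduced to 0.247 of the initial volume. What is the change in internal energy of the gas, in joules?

20700 J

V₁ = nRT₁/P₁ = 1.83×8.314×407/421 = 14.7 L.
Polytropic n=1.38: T₂ = T₁(V₁/V₂)^(n−1) = 407×(4.05)^0.38 = 692 K; P₂ = P₁(V₁/V₂)^n = 2900 kPa.
For an ideal gas ΔU = nCvΔT with Cv = R/(γ−1) = 39.6 J/(mol·K).
ΔU = 1.83×39.6×(692−407) = 20700 J.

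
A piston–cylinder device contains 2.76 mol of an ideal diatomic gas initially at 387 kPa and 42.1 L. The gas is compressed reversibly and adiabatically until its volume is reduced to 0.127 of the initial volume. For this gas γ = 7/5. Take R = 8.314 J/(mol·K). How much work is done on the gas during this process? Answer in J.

52300 J

T₁ = P₁V₁/(nR) = 387×42.1/(2.76×8.314) = 710 K.
Adiabatic: TV^(γ−1) = const ⇒ T₂ = 710×(7.87)^0.400 = 1620 K; PV^γ = const ⇒ P₂ = 6960 kPa.
ΔU = nCvΔT = 2.76×20.8×(1620−710) = 52300 J.
Q = 0 for an adiabatic process, so W = −ΔU = -52300 J.
Work done on the gas = −W_by = 52300 J.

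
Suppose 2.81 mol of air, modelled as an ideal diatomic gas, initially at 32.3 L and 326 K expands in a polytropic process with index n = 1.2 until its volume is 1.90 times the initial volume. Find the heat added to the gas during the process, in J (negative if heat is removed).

2290 J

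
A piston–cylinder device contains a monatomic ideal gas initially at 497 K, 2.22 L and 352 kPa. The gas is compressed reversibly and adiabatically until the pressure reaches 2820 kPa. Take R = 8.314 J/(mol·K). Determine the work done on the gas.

1520 J

n = P₁V₁/(RT₁) = 352×2.22/(8.314×497) = 0.189 mol.
Adiabatic: T₂/T₁ = (P₂/P₁)^((γ−1)/γ) ⇒ T₂ = 497×(8.01)^0.400 = 1140 K; V₂ = 0.637 L.
ΔU = nCvΔT = 0.189×12.5×(1140−497) = 1520 J.
Q = 0 for an adiabatic process, so W = −ΔU = -1520 J.
Work done on the gas = −W_by = 1520 J.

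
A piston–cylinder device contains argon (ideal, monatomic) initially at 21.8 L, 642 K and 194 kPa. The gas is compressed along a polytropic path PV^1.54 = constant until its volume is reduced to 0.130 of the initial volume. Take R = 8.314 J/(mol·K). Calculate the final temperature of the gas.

1930 K

Polytropic n=1.54: T₂ = T₁(V₁/V₂)^(n−1) = 642×(7.69)^0.54 = 1930 K; P₂ = P₁(V₁/V₂)^n = 4490 kPa.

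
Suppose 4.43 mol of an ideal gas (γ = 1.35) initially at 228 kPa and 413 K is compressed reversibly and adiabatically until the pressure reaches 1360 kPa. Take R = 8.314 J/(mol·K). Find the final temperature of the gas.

656 K

V₁ = nRT₁/P₁ = 4.43×8.314×413/228 = 66.7 L.
Adiabatic: T₂/T₁ = (P₂/P₁)^((γ−1)/γ) ⇒ T₂ = 413×(5.96)^0.259 = 656 K; V₂ = 17.8 L.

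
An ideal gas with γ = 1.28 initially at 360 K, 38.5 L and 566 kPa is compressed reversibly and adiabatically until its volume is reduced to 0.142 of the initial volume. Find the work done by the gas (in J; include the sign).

n = P₁V₁/(RT₁) = 566×38.5/(8.314×360) = 7.28 mol.
Adiabatic: TV^(γ−1) = const ⇒ T₂ = 360×(7.04)^0.280 = 622 K; PV^γ = const ⇒ P₂ = 6880 kPa.
ΔU = nCvΔT = 7.28×29.7×(622−360) = 56600 J.
Q = 0 for an adiabatic process, so W = −ΔU = -56600 J.

-56600 J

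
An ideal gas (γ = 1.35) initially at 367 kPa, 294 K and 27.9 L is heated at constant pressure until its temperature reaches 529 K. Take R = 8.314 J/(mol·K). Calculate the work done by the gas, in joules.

n = P₁V₁/(RT₁) = 367×27.9/(8.314×294) = 4.19 mol.
Isobaric: P stays 367 kPa; V/T = const ⇒ T₂ = 529 K, V₂ = 50.2 L.
W = PΔV = 367×(50.2−27.9) kPa·L = 8180 J.

8180 J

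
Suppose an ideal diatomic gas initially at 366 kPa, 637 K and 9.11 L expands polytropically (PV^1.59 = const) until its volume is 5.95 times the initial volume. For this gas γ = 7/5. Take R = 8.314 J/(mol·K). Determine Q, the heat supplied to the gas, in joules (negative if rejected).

n = P₁V₁/(RT₁) = 366×9.11/(8.314×637) = 0.630 mol.
Polytropic n=1.59: T₂ = T₁(V₁/V₂)^(n−1) = 637×(0.168)^0.59 = 222 K; P₂ = P₁(V₁/V₂)^n = 21.5 kPa.
W = (P₁V₁−P₂V₂)/(n−1) = (366×9.11−21.5×54.2)/0.59 = 3680 J.
ΔU = nCvΔT = 0.630×20.8×(222−637) = -5430 J.
Q = ΔU + W = -1750 J.

-1750 J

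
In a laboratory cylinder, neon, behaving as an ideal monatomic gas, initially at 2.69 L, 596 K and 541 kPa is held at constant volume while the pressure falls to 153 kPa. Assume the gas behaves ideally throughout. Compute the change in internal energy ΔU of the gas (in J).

n = P₁V₁/(RT₁) = 541×2.69/(8.314×596) = 0.294 mol.
Isochoric: V stays 2.69 L; P/T = const ⇒ T₂ = 169 K, P₂ = 153 kPa.
For an ideal gas ΔU = nCvΔT with Cv = (3/2)R = 12.5 J/(mol·K).
ΔU = 0.294×12.5×(169−596) = -1570 J.

-1570 J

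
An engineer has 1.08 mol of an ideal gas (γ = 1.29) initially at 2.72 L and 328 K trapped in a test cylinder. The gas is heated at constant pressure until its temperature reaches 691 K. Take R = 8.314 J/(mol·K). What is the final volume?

5.73 L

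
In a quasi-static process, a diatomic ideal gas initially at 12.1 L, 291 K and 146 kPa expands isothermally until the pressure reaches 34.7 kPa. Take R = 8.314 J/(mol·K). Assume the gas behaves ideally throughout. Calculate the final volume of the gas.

Isothermal: T stays 291 K; PV = const ⇒ V₂ = 50.9 L, P₂ = 34.7 kPa.

50.9 L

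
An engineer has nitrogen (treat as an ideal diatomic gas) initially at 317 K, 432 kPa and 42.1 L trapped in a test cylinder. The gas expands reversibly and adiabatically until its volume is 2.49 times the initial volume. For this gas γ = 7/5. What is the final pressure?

120 kPa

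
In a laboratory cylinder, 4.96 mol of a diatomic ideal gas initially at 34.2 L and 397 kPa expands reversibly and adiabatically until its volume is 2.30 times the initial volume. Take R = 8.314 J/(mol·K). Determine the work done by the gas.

T₁ = P₁V₁/(nR) = 397×34.2/(4.96×8.314) = 329 K.
Adiabatic: TV^(γ−1) = const ⇒ T₂ = 329×(0.435)^0.400 = 236 K; PV^γ = const ⇒ P₂ = 124 kPa.
ΔU = nCvΔT = 4.96×20.8×(236−329) = -9620 J.
Q = 0 for an adiabatic process, so W = −ΔU = 9620 J.

9620 J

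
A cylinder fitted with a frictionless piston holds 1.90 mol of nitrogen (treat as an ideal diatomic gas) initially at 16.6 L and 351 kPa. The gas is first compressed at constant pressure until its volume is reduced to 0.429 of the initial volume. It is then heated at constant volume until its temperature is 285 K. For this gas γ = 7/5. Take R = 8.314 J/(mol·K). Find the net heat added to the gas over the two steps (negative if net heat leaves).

T₁ = P₁V₁/(nR) = 351×16.6/(1.90×8.314) = 369 K.
Step 1 — Isobaric: P stays 351 kPa; V/T = const ⇒ T₂ = 158 K, V₂ = 7.12 L.
W = PΔV = 351×(7.12−16.6) kPa·L = -3330 J.
ΔU = nCvΔT = 1.90×20.8×(158−369) = -8320 J.
Q = ΔU + W = nCpΔT = -11600 J.
State after step 1: P = 351 kPa, V = 7.12 L, T = 158 K.
Step 2 — Isochoric: V stays 7.12 L; P/T = const ⇒ T₂ = 285 K, P₂ = 632 kPa.
W = 0 (no volume change).
ΔU = nCvΔT = 1.90×20.8×(285−158) = 5010 J.
Q = ΔU = 5010 J.
Net over both steps: W = -3330 J, Q = -6640 J, ΔU = -3310 J.

-6640 J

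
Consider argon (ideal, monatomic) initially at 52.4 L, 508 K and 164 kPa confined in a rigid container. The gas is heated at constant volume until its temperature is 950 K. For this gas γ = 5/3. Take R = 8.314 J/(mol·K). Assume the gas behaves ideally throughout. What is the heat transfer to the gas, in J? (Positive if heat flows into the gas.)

11200 J

n = P₁V₁/(RT₁) = 164×52.4/(8.314×508) = 2.03 mol.
Isochoric: V stays 52.4 L; P/T = const ⇒ T₂ = 950 K, P₂ = 307 kPa.
W = 0 (no volume change).
ΔU = nCvΔT = 2.03×12.5×(950−508) = 11200 J.
Q = ΔU = 11200 J.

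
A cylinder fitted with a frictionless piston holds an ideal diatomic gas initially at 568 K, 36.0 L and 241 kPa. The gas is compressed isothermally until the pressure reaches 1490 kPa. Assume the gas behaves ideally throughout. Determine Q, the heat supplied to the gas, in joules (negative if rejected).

-15800 J

n = P₁V₁/(RT₁) = 241×36.0/(8.314×568) = 1.84 mol.
Isothermal: T stays 568 K; PV = const ⇒ V₂ = 5.82 L, P₂ = 1490 kPa.
ΔU = 0 (ideal gas, T constant).
W = nRT ln(V₂/V₁) = 1.84×8.314×568×ln(0.162) = -15800 J.
Q = ΔU + W = -15800 J.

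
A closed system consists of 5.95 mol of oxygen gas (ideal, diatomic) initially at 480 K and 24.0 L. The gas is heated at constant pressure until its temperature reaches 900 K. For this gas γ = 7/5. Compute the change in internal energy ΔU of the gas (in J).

51900 J

P₁ = nRT₁/V₁ = 5.95×8.314×480/24.0 = 989 kPa.
Isobaric: P stays 989 kPa; V/T = const ⇒ T₂ = 900 K, V₂ = 45.0 L.
For an ideal gas ΔU = nCvΔT with Cv = (5/2)R = 20.8 J/(mol·K).
ΔU = 5.95×20.8×(900−480) = 51900 J.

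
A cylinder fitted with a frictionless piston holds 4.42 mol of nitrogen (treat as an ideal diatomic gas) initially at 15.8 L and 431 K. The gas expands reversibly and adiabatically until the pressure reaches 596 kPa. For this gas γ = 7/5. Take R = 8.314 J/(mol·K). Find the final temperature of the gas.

372 K

P₁ = nRT₁/V₁ = 4.42×8.314×431/15.8 = 1000 kPa.
Adiabatic: T₂/T₁ = (P₂/P₁)^((γ−1)/γ) ⇒ T₂ = 431×(0.595)^0.286 = 372 K; V₂ = 22.9 L.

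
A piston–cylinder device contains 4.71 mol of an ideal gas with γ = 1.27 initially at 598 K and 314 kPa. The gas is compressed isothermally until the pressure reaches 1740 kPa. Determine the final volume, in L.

13.5 L

V₁ = nRT₁/P₁ = 4.71×8.314×598/314 = 74.6 L.
Isothermal: T stays 598 K; PV = const ⇒ V₂ = 13.5 L, P₂ = 1740 kPa.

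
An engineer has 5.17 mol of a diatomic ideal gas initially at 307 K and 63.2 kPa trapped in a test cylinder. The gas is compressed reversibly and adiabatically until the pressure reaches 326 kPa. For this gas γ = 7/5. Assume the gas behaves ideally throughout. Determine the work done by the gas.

-19700 J

V₁ = nRT₁/P₁ = 5.17×8.314×307/63.2 = 209 L.
Adiabatic: T₂/T₁ = (P₂/P₁)^((γ−1)/γ) ⇒ T₂ = 307×(5.16)^0.286 = 491 K; V₂ = 64.7 L.
ΔU = nCvΔT = 5.17×20.8×(491−307) = 19700 J.
Q = 0 for an adiabatic process, so W = −ΔU = -19700 J.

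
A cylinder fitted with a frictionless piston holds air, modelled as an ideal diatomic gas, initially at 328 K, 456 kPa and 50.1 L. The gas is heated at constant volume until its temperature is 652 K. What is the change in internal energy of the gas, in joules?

56400 J

n = P₁V₁/(RT₁) = 456×50.1/(8.314×328) = 8.38 mol.
Isochoric: V stays 50.1 L; P/T = const ⇒ T₂ = 652 K, P₂ = 906 kPa.
For an ideal gas ΔU = nCvΔT with Cv = (5/2)R = 20.8 J/(mol·K).
ΔU = 8.38×20.8×(652−328) = 56400 J.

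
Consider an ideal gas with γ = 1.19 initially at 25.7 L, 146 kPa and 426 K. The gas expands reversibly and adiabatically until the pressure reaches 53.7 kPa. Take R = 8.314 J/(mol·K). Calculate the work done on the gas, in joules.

-2910 J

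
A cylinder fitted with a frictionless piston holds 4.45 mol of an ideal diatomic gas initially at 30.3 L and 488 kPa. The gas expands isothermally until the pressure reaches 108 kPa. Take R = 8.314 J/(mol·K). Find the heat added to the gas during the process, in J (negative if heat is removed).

22300 J

T₁ = P₁V₁/(nR) = 488×30.3/(4.45×8.314) = 400 K.
Isothermal: T stays 400 K; PV = const ⇒ V₂ = 137 L, P₂ = 108 kPa.
ΔU = 0 (ideal gas, T constant).
W = nRT ln(V₂/V₁) = 4.45×8.314×400×ln(4.52) = 22300 J.
Q = ΔU + W = 22300 J.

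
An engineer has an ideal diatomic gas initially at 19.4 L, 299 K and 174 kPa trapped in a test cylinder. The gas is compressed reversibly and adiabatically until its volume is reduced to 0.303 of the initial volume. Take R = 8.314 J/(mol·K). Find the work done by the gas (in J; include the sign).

n = P₁V₁/(RT₁) = 174×19.4/(8.314×299) = 1.36 mol.
Adiabatic: TV^(γ−1) = const ⇒ T₂ = 299×(3.30)^0.400 = 482 K; PV^γ = const ⇒ P₂ = 926 kPa.
ΔU = nCvΔT = 1.36×20.8×(482−299) = 5170 J.
Q = 0 for an adiabatic process, so W = −ΔU = -5170 J.

-5170 J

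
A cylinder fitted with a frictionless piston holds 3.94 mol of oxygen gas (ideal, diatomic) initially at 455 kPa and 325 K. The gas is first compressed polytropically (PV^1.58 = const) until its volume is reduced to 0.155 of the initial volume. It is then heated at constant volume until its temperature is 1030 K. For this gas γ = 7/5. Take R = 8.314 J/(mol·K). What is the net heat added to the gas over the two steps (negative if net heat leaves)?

V₁ = nRT₁/P₁ = 3.94×8.314×325/455 = 23.4 L.
Step 1 — Polytropic n=1.58: T₂ = T₁(V₁/V₂)^(n−1) = 325×(6.45)^0.58 = 958 K; P₂ = P₁(V₁/V₂)^n = 8660 kPa.
W = (P₁V₁−P₂V₂)/(n−1) = (455×23.4−8660×3.63)/0.58 = -35800 J.
ΔU = nCvΔT = 3.94×20.8×(958−325) = 51900 J.
Q = ΔU + W = 16100 J.
State after step 1: P = 8660 kPa, V = 3.63 L, T = 958 K.
Step 2 — Isochoric: V stays 3.63 L; P/T = const ⇒ T₂ = 1030 K, P₂ = 9300 kPa.
W = 0 (no volume change).
ΔU = nCvΔT = 3.94×20.8×(1030−958) = 5870 J.
Q = ΔU = 5870 J.
Net over both steps: W = -35800 J, Q = 22000 J, ΔU = 57700 J.

22000 J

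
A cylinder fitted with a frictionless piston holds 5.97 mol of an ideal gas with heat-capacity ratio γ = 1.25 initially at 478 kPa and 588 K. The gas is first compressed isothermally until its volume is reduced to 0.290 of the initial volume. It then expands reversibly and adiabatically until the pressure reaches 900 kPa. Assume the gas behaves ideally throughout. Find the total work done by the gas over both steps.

V₁ = nRT₁/P₁ = 5.97×8.314×588/478 = 61.1 L.
Step 1 — Isothermal: T stays 588 K; PV = const ⇒ V₂ = 17.7 L, P₂ = 1650 kPa.
ΔU = 0 (ideal gas, T constant).
W = nRT ln(V₂/V₁) = 5.97×8.314×588×ln(0.290) = -36100 J.
Q = ΔU + W = -36100 J.
State after step 1: P = 1650 kPa, V = 17.7 L, T = 588 K.
Step 2 — Adiabatic: T₂/T₁ = (P₂/P₁)^((γ−1)/γ) ⇒ T₂ = 588×(0.546)^0.200 = 521 K; V₂ = 28.7 L.
ΔU = nCvΔT = 5.97×33.3×(521−588) = -13300 J.
Q = 0 for an adiabatic process, so W = −ΔU = 13300 J.
Net over both steps: W = -22800 J, Q = -36100 J, ΔU = -13300 J.

-22800 J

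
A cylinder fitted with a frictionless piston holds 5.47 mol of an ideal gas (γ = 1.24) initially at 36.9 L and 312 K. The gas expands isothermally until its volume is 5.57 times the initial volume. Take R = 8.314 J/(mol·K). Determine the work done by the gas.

24400 J

P₁ = nRT₁/V₁ = 5.47×8.314×312/36.9 = 385 kPa.
Isothermal: T stays 312 K; PV = const ⇒ V₂ = 206 L, P₂ = 69.0 kPa.
W = nRT ln(V₂/V₁) = 5.47×8.314×312×ln(5.57) = 24400 J.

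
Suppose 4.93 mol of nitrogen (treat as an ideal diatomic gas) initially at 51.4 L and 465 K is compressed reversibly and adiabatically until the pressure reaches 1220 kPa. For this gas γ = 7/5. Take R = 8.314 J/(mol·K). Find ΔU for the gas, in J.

19300 J

P₁ = nRT₁/V₁ = 4.93×8.314×465/51.4 = 371 kPa.
Adiabatic: T₂/T₁ = (P₂/P₁)^((γ−1)/γ) ⇒ T₂ = 465×(3.29)^0.286 = 653 K; V₂ = 22.0 L.
For an ideal gas ΔU = nCvΔT with Cv = (5/2)R = 20.8 J/(mol·K).
ΔU = 4.93×20.8×(653−465) = 19300 J.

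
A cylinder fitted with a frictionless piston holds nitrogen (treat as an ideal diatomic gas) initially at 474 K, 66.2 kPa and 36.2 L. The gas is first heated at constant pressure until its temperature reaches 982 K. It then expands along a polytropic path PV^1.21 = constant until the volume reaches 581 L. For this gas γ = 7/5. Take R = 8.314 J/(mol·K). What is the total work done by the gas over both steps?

n = P₁V₁/(RT₁) = 66.2×36.2/(8.314×474) = 0.608 mol.
Step 1 — Isobaric: P stays 66.2 kPa; V/T = const ⇒ T₂ = 982 K, V₂ = 75.0 L.
W = PΔV = 66.2×(75.0−36.2) kPa·L = 2570 J.
ΔU = nCvΔT = 0.608×20.8×(982−474) = 6420 J.
Q = ΔU + W = nCpΔT = 8990 J.
State after step 1: P = 66.2 kPa, V = 75.0 L, T = 982 K.
Step 2 — Polytropic n=1.21: T₂ = T₁(V₁/V₂)^(n−1) = 982×(0.129)^0.21 = 639 K; P₂ = P₁(V₁/V₂)^n = 5.56 kPa.
W = (P₁V₁−P₂V₂)/(n−1) = (66.2×75.0−5.56×581)/0.21 = 8260 J.
ΔU = nCvΔT = 0.608×20.8×(639−982) = -4340 J.
Q = ΔU + W = 3920 J.
Net over both steps: W = 10800 J, Q = 12900 J, ΔU = 2080 J.

10800 J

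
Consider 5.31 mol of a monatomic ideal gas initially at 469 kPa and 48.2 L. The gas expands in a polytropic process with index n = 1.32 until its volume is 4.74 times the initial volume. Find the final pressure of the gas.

T₁ = P₁V₁/(nR) = 469×48.2/(5.31×8.314) = 512 K.
Polytropic n=1.32: T₂ = T₁(V₁/V₂)^(n−1) = 512×(0.211)^0.32 = 311 K; P₂ = P₁(V₁/V₂)^n = 60.1 kPa.

60.1 kPa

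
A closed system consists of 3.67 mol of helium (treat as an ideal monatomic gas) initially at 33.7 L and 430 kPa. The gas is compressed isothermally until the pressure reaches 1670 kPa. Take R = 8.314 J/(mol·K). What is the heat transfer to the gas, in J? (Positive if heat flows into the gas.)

T₁ = P₁V₁/(nR) = 430×33.7/(3.67×8.314) = 475 K.
Isothermal: T stays 475 K; PV = const ⇒ V₂ = 8.68 L, P₂ = 1670 kPa.
ΔU = 0 (ideal gas, T constant).
W = nRT ln(V₂/V₁) = 3.67×8.314×475×ln(0.257) = -19700 J.
Q = ΔU + W = -19700 J.

-19700 J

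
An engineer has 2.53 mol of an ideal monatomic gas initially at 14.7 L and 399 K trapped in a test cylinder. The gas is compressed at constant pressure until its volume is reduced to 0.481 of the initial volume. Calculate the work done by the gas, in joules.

P₁ = nRT₁/V₁ = 2.53×8.314×399/14.7 = 571 kPa.
Isobaric: P stays 571 kPa; V/T = const ⇒ T₂ = 192 K, V₂ = 7.07 L.
W = PΔV = 571×(7.07−14.7) kPa·L = -4360 J.

-4360 J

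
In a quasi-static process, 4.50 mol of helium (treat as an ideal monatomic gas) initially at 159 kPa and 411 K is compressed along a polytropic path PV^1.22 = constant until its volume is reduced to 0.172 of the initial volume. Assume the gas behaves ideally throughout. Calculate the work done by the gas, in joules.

-33100 J

V₁ = nRT₁/P₁ = 4.50×8.314×411/159 = 96.7 L.
Polytropic n=1.22: T₂ = T₁(V₁/V₂)^(n−1) = 411×(5.81)^0.22 = 605 K; P₂ = P₁(V₁/V₂)^n = 1360 kPa.
W = (P₁V₁−P₂V₂)/(n−1) = (159×96.7−1360×16.6)/0.22 = -33100 J.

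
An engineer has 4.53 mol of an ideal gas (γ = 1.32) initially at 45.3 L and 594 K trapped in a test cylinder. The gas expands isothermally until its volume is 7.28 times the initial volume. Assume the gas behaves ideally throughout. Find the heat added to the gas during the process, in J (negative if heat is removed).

44400 J

P₁ = nRT₁/V₁ = 4.53×8.314×594/45.3 = 494 kPa.
Isothermal: T stays 594 K; PV = const ⇒ V₂ = 330 L, P₂ = 67.8 kPa.
ΔU = 0 (ideal gas, T constant).
W = nRT ln(V₂/V₁) = 4.53×8.314×594×ln(7.28) = 44400 J.
Q = ΔU + W = 44400 J.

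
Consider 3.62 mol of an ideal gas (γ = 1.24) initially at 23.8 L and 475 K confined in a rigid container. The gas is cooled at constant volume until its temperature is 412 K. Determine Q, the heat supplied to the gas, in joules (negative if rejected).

P₁ = nRT₁/V₁ = 3.62×8.314×475/23.8 = 601 kPa.
Isochoric: V stays 23.8 L; P/T = const ⇒ T₂ = 412 K, P₂ = 521 kPa.
W = 0 (no volume change).
ΔU = nCvΔT = 3.62×34.6×(412−475) = -7900 J.
Q = ΔU = -7900 J.

-7900 J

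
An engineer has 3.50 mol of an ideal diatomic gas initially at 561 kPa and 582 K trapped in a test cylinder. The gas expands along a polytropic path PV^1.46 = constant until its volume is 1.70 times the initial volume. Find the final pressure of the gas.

V₁ = nRT₁/P₁ = 3.50×8.314×582/561 = 30.2 L.
Polytropic n=1.46: T₂ = T₁(V₁/V₂)^(n−1) = 582×(0.588)^0.46 = 456 K; P₂ = P₁(V₁/V₂)^n = 259 kPa.

259 kPa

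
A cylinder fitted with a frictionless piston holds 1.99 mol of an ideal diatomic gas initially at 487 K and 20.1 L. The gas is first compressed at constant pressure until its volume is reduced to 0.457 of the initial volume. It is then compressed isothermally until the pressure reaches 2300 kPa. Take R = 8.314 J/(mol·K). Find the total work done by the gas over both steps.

P₁ = nRT₁/V₁ = 1.99×8.314×487/20.1 = 401 kPa.
Step 1 — Isobaric: P stays 401 kPa; V/T = const ⇒ T₂ = 223 K, V₂ = 9.19 L.
W = PΔV = 401×(9.19−20.1) kPa·L = -4380 J.
ΔU = nCvΔT = 1.99×20.8×(223−487) = -10900 J.
Q = ΔU + W = nCpΔT = -15300 J.
State after step 1: P = 401 kPa, V = 9.19 L, T = 223 K.
Step 2 — Isothermal: T stays 223 K; PV = const ⇒ V₂ = 1.60 L, P₂ = 2300 kPa.
ΔU = 0 (ideal gas, T constant).
W = nRT ln(V₂/V₁) = 1.99×8.314×223×ln(0.174) = -6430 J.
Q = ΔU + W = -6430 J.
Net over both steps: W = -10800 J, Q = -21700 J, ΔU = -10900 J.

-10800 J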